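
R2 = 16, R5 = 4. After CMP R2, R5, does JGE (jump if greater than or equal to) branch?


Trace:
  R2 = 16, R5 = 4
  CMP R2, R5  → compares 16 vs 4
  JGE checks: is 16 greater than or equal to 4?
  16 > 4, so condition is true
Branch taken: Yes

Yes


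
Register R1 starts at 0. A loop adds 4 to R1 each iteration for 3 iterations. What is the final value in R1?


Starting value: R1 = 0
  Iter 1: R1 = 0 + 4 = 4
  Iter 2: R1 = 4 + 4 = 8
  Iter 3: R1 = 8 + 4 = 12
Final: R1 = 12

12


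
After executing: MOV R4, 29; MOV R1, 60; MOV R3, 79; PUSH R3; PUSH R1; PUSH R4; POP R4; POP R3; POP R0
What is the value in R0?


Stack trace (top is rightmost):
  MOV R4, 29  → R4 = 29
  MOV R1, 60  → R1 = 60
  MOV R3, 79  → R3 = 79
  PUSH R3  → stack: [79]
  PUSH R1  → stack: [79, 60]
  PUSH R4  → stack: [79, 60, 29]
  POP R4  → R4 = 29, stack: [79, 60]
  POP R3  → R3 = 60, stack: [79]
  POP R0  → R0 = 79, stack: []
Final: R0 = 79

79


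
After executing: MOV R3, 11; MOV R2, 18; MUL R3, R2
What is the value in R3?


Register state trace:
  MOV R3, 11  → R3 = 11
  MOV R2, 18  → R2 = 18
  MUL R3, R2  → R3 = 11 * 18 = 198
Final: R3 = 198

198


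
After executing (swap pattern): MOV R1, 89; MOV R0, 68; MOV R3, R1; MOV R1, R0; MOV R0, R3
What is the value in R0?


Register state trace (swap pattern):
  MOV R1, 89  → R1 = 89
  MOV R0, 68  → R0 = 68
  MOV R3, R1  → R3 = 89  (save R1)
  MOV R1, R0  → R1 = 68  (R1 gets R0's value)
  MOV R0, R3  → R0 = 89  (R0 gets saved value)
Final: R0 = 89

89


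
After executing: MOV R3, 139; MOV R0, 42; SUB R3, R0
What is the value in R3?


Register state trace:
  MOV R3, 139  → R3 = 139
  MOV R0, 42  → R0 = 42
  SUB R3, R0  → R3 = 139 - 42 = 97
Final: R3 = 97

97


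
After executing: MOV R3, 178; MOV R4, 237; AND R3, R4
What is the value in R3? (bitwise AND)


Register state trace:
  MOV R3, 178  → R3 = 178 (0b10110010)
  MOV R4, 237  → R4 = 237 (0b11101101)
  AND R3, R4  → R3 = 178 AND 237 = 160 (0b10100000)
Final: R3 = 160

160


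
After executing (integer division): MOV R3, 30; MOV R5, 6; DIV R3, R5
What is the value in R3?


Register state trace:
  MOV R3, 30  → R3 = 30
  MOV R5, 6  → R5 = 6
  DIV R3, R5  → R3 = 30 // 6 = 5
Final: R3 = 5

5


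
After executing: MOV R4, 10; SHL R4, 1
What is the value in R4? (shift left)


Register state trace:
  MOV R4, 10  → R4 = 10
  SHL R4, 1  → R4 = 10 << 1 = 10 * 2^1 = 20
Final: R4 = 20

20


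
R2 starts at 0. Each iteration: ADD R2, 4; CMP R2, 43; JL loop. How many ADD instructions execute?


Loop trace (R2 starts at 0, target 43, step 4):
  ADD #1: R2 = 0 + 4 = 4  → 4 < 43, loop
  ADD #2: R2 = 4 + 4 = 8  → 8 < 43, loop
  ADD #3: R2 = 8 + 4 = 12  → 12 < 43, loop
  ADD #4: R2 = 12 + 4 = 16  → 16 < 43, loop
  ADD #5: R2 = 16 + 4 = 20  → 20 < 43, loop
  ADD #6: R2 = 20 + 4 = 24  → 24 < 43, loop
  ADD #7: R2 = 24 + 4 = 28  → 28 < 43, loop
  ADD #8: R2 = 28 + 4 = 32  → 32 < 43, loop
  ADD #9: R2 = 32 + 4 = 36  → 36 < 43, loop
  ADD #10: R2 = 36 + 4 = 40  → 40 < 43, loop
  ADD #11: R2 = 40 + 4 = 44  → 44 >= 43, exit
Total ADD instructions: 11

11


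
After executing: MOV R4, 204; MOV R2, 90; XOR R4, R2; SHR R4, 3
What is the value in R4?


Register state trace:
  MOV R4, 204  → R4 = 204 (0b11001100)
  MOV R2, 90  → R2 = 90 (0b01011010)
  XOR R4, R2  → R4 = 204 XOR 90 = 150 (0b10010110)
  SHR R4, 3  → R4 = 150 >> 3 = 18
Final: R4 = 18

18


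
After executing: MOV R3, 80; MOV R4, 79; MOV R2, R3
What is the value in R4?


Register state trace:
  MOV R3, 80  → R3 = 80
  MOV R4, 79  → R4 = 79
  MOV R2, R3  → R2 = 80
Final: R4 = 79

79


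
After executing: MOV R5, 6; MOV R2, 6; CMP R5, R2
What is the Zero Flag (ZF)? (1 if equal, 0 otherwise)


Register state trace:
  MOV R5, 6  → R5 = 6
  MOV R2, 6  → R2 = 6
  CMP R5, R2  → computes 6 - 6 = 0
  Result is zero, so values are equal
ZF = 1

1


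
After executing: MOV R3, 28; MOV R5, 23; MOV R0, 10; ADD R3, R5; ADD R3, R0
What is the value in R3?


Register state trace:
  MOV R3, 28  → R3 = 28
  MOV R5, 23  → R5 = 23
  MOV R0, 10  → R0 = 10
  ADD R3, R5  → R3 = 28 + 23 = 51
  ADD R3, R0  → R3 = 51 + 10 = 61
Final: R3 = 61

61


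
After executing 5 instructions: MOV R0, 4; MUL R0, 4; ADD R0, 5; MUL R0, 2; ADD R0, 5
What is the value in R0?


Register state trace:
  MOV R0, 4  → R0 = 4
  MUL R0, 4  → R0 = 4 * 4 = 16
  ADD R0, 5  → R0 = 16 + 5 = 21
  MUL R0, 2  → R0 = 21 * 2 = 42
  ADD R0, 5  → R0 = 42 + 5 = 47
Final: R0 = 47

47


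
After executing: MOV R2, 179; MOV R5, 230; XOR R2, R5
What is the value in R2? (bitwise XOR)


Register state trace:
  MOV R2, 179  → R2 = 179 (0b10110011)
  MOV R5, 230  → R5 = 230 (0b11100110)
  XOR R2, R5  → R2 = 179 XOR 230 = 85 (0b01010101)
Final: R2 = 85

85


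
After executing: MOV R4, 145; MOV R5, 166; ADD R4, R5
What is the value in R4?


Register state trace:
  MOV R4, 145  → R4 = 145
  MOV R5, 166  → R5 = 166
  ADD R4, R5  → R4 = 145 + 166 = 311
Final: R4 = 311

311


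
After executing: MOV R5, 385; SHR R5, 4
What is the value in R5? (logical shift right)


Register state trace:
  MOV R5, 385  → R5 = 385
  SHR R5, 4  → R5 = 385 >> 4 = 385 // 2^4 = 24
Final: R5 = 24

24


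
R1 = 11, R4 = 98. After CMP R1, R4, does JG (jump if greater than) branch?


Trace:
  R1 = 11, R4 = 98
  CMP R1, R4  → compares 11 vs 98
  JG checks: is 11 greater than 98?
  11 < 98, so condition is false
Branch taken: No

No


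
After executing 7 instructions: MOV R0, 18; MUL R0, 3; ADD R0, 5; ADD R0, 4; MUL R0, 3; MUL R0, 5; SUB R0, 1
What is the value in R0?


Register state trace:
  MOV R0, 18  → R0 = 18
  MUL R0, 3  → R0 = 18 * 3 = 54
  ADD R0, 5  → R0 = 54 + 5 = 59
  ADD R0, 4  → R0 = 59 + 4 = 63
  MUL R0, 3  → R0 = 63 * 3 = 189
  MUL R0, 5  → R0 = 189 * 5 = 945
  SUB R0, 1  → R0 = 945 - 1 = 944
Final: R0 = 944

944


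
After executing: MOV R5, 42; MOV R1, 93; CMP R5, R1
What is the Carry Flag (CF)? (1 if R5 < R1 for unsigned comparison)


Register state trace:
  MOV R5, 42  → R5 = 42
  MOV R1, 93  → R1 = 93
  CMP R5, R1  → unsigned 42 - 93: borrow occurs
  42 < 93, so CF = 1
CF = 1

1


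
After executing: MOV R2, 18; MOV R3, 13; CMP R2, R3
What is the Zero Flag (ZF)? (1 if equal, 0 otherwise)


Register state trace:
  MOV R2, 18  → R2 = 18
  MOV R3, 13  → R3 = 13
  CMP R2, R3  → computes 18 - 13 = 5
  Result is nonzero, so values are not equal
ZF = 0

0


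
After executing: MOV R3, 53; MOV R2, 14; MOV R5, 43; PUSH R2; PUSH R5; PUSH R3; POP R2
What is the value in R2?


Stack trace (top is rightmost):
  MOV R3, 53  → R3 = 53
  MOV R2, 14  → R2 = 14
  MOV R5, 43  → R5 = 43
  PUSH R2  → stack: [14]
  PUSH R5  → stack: [14, 43]
  PUSH R3  → stack: [14, 43, 53]
  POP R2  → R2 = 53, stack: [14, 43]
Final: R2 = 53

53


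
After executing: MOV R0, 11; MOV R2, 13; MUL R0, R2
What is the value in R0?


Register state trace:
  MOV R0, 11  → R0 = 11
  MOV R2, 13  → R2 = 13
  MUL R0, R2  → R0 = 11 * 13 = 143
Final: R0 = 143

143


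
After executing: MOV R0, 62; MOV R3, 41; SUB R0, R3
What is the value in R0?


Register state trace:
  MOV R0, 62  → R0 = 62
  MOV R3, 41  → R3 = 41
  SUB R0, R3  → R0 = 62 - 41 = 21
Final: R0 = 21

21


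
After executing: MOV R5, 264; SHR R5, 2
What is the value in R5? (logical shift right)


Register state trace:
  MOV R5, 264  → R5 = 264
  SHR R5, 2  → R5 = 264 >> 2 = 264 // 2^2 = 66
Final: R5 = 66

66


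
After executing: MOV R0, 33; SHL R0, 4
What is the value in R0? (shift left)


Register state trace:
  MOV R0, 33  → R0 = 33
  SHL R0, 4  → R0 = 33 << 4 = 33 * 2^4 = 528
Final: R0 = 528

528


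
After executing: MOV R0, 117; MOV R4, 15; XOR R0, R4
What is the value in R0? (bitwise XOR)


Register state trace:
  MOV R0, 117  → R0 = 117 (0b01110101)
  MOV R4, 15  → R4 = 15 (0b00001111)
  XOR R0, R4  → R0 = 117 XOR 15 = 122 (0b01111010)
Final: R0 = 122

122


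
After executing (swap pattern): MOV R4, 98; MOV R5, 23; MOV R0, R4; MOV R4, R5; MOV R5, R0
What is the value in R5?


Register state trace (swap pattern):
  MOV R4, 98  → R4 = 98
  MOV R5, 23  → R5 = 23
  MOV R0, R4  → R0 = 98  (save R4)
  MOV R4, R5  → R4 = 23  (R4 gets R5's value)
  MOV R5, R0  → R5 = 98  (R5 gets saved value)
Final: R5 = 98

98


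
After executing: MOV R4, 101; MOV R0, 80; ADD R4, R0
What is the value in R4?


Register state trace:
  MOV R4, 101  → R4 = 101
  MOV R0, 80  → R0 = 80
  ADD R4, R0  → R4 = 101 + 80 = 181
Final: R4 = 181

181


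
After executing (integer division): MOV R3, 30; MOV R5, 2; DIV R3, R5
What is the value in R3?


Register state trace:
  MOV R3, 30  → R3 = 30
  MOV R5, 2  → R5 = 2
  DIV R3, R5  → R3 = 30 // 2 = 15
Final: R3 = 15

15


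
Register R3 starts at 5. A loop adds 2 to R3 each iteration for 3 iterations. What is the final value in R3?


Starting value: R3 = 5
  Iter 1: R3 = 5 + 2 = 7
  Iter 2: R3 = 7 + 2 = 9
  Iter 3: R3 = 9 + 2 = 11
Final: R3 = 11

11


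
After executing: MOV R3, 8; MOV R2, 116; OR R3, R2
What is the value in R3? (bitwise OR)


Register state trace:
  MOV R3, 8  → R3 = 8 (0b00001000)
  MOV R2, 116  → R2 = 116 (0b01110100)
  OR R3, R2   → R3 = 8 OR 116 = 124 (0b01111100)
Final: R3 = 124

124


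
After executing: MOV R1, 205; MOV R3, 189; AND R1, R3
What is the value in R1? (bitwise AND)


Register state trace:
  MOV R1, 205  → R1 = 205 (0b11001101)
  MOV R3, 189  → R3 = 189 (0b10111101)
  AND R1, R3  → R1 = 205 AND 189 = 141 (0b10001101)
Final: R1 = 141

141


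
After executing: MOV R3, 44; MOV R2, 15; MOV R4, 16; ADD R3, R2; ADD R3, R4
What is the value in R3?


Register state trace:
  MOV R3, 44  → R3 = 44
  MOV R2, 15  → R2 = 15
  MOV R4, 16  → R4 = 16
  ADD R3, R2  → R3 = 44 + 15 = 59
  ADD R3, R4  → R3 = 59 + 16 = 75
Final: R3 = 75

75


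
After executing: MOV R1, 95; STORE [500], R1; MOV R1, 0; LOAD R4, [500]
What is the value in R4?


Register and memory trace:
  MOV R1, 95  → R1 = 95
  STORE [500], R1  → mem[500] = 95
  MOV R1, 0  → R1 = 0
  LOAD R4, [500]  → R4 = mem[500] = 95
Final: R4 = 95

95


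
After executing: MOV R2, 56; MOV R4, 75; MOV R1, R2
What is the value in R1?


Register state trace:
  MOV R2, 56  → R2 = 56
  MOV R4, 75  → R4 = 75
  MOV R1, R2  → R1 = 56
Final: R1 = 56

56


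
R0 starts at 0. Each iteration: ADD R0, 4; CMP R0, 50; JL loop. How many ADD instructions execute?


Loop trace (R0 starts at 0, target 50, step 4):
  ADD #1: R0 = 0 + 4 = 4  → 4 < 50, loop
  ADD #2: R0 = 4 + 4 = 8  → 8 < 50, loop
  ADD #3: R0 = 8 + 4 = 12  → 12 < 50, loop
  ADD #4: R0 = 12 + 4 = 16  → 16 < 50, loop
  ADD #5: R0 = 16 + 4 = 20  → 20 < 50, loop
  ADD #6: R0 = 20 + 4 = 24  → 24 < 50, loop
  ADD #7: R0 = 24 + 4 = 28  → 28 < 50, loop
  ADD #8: R0 = 28 + 4 = 32  → 32 < 50, loop
  ADD #9: R0 = 32 + 4 = 36  → 36 < 50, loop
  ADD #10: R0 = 36 + 4 = 40  → 40 < 50, loop
  ADD #11: R0 = 40 + 4 = 44  → 44 < 50, loop
  ADD #12: R0 = 44 + 4 = 48  → 48 < 50, loop
  ADD #13: R0 = 48 + 4 = 52  → 52 >= 50, exit
Total ADD instructions: 13

13


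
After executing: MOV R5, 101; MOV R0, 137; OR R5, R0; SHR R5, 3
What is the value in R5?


Register state trace:
  MOV R5, 101  → R5 = 101 (0b01100101)
  MOV R0, 137  → R0 = 137 (0b10001001)
  OR R5, R0  → R5 = 101 OR 137 = 237 (0b11101101)
  SHR R5, 3  → R5 = 237 >> 3 = 29
Final: R5 = 29

29


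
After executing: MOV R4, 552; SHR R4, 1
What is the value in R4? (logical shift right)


Register state trace:
  MOV R4, 552  → R4 = 552
  SHR R4, 1  → R4 = 552 >> 1 = 552 // 2^1 = 276
Final: R4 = 276

276


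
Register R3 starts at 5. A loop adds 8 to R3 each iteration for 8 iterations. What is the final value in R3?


Starting value: R3 = 5
  Iter 1: R3 = 5 + 8 = 13
  Iter 2: R3 = 13 + 8 = 21
  Iter 3: R3 = 21 + 8 = 29
  Iter 4: R3 = 29 + 8 = 37
  Iter 5: R3 = 37 + 8 = 45
  Iter 6: R3 = 45 + 8 = 53
  Iter 7: R3 = 53 + 8 = 61
  Iter 8: R3 = 61 + 8 = 69
Final: R3 = 69

69


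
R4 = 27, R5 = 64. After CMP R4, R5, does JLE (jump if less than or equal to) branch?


Trace:
  R4 = 27, R5 = 64
  CMP R4, R5  → compares 27 vs 64
  JLE checks: is 27 less than or equal to 64?
  27 < 64, so condition is true
Branch taken: Yes

Yes


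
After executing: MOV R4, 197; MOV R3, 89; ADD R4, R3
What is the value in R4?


Register state trace:
  MOV R4, 197  → R4 = 197
  MOV R3, 89  → R3 = 89
  ADD R4, R3  → R4 = 197 + 89 = 286
Final: R4 = 286

286


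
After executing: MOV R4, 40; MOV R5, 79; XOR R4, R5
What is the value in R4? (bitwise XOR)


Register state trace:
  MOV R4, 40  → R4 = 40 (0b00101000)
  MOV R5, 79  → R5 = 79 (0b01001111)
  XOR R4, R5  → R4 = 40 XOR 79 = 103 (0b01100111)
Final: R4 = 103

103


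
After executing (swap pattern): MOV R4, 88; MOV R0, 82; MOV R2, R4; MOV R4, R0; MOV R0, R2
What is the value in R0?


Register state trace (swap pattern):
  MOV R4, 88  → R4 = 88
  MOV R0, 82  → R0 = 82
  MOV R2, R4  → R2 = 88  (save R4)
  MOV R4, R0  → R4 = 82  (R4 gets R0's value)
  MOV R0, R2  → R0 = 88  (R0 gets saved value)
Final: R0 = 88

88


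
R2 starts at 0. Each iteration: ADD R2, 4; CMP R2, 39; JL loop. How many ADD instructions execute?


Loop trace (R2 starts at 0, target 39, step 4):
  ADD #1: R2 = 0 + 4 = 4  → 4 < 39, loop
  ADD #2: R2 = 4 + 4 = 8  → 8 < 39, loop
  ADD #3: R2 = 8 + 4 = 12  → 12 < 39, loop
  ADD #4: R2 = 12 + 4 = 16  → 16 < 39, loop
  ADD #5: R2 = 16 + 4 = 20  → 20 < 39, loop
  ADD #6: R2 = 20 + 4 = 24  → 24 < 39, loop
  ADD #7: R2 = 24 + 4 = 28  → 28 < 39, loop
  ADD #8: R2 = 28 + 4 = 32  → 32 < 39, loop
  ADD #9: R2 = 32 + 4 = 36  → 36 < 39, loop
  ADD #10: R2 = 36 + 4 = 40  → 40 >= 39, exit
Total ADD instructions: 10

10


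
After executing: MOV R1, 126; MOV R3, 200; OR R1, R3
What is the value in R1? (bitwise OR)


Register state trace:
  MOV R1, 126  → R1 = 126 (0b01111110)
  MOV R3, 200  → R3 = 200 (0b11001000)
  OR R1, R3   → R1 = 126 OR 200 = 254 (0b11111110)
Final: R1 = 254

254


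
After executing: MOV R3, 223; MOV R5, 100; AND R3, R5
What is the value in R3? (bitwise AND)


Register state trace:
  MOV R3, 223  → R3 = 223 (0b11011111)
  MOV R5, 100  → R5 = 100 (0b01100100)
  AND R3, R5  → R3 = 223 AND 100 = 68 (0b01000100)
Final: R3 = 68

68


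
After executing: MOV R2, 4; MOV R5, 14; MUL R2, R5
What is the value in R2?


Register state trace:
  MOV R2, 4  → R2 = 4
  MOV R5, 14  → R5 = 14
  MUL R2, R5  → R2 = 4 * 14 = 56
Final: R2 = 56

56


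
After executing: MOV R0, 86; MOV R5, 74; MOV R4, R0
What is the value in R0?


Register state trace:
  MOV R0, 86  → R0 = 86
  MOV R5, 74  → R5 = 74
  MOV R4, R0  → R4 = 86
Final: R0 = 86

86


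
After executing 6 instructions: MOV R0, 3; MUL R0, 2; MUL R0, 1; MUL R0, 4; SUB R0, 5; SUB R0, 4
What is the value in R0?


Register state trace:
  MOV R0, 3  → R0 = 3
  MUL R0, 2  → R0 = 3 * 2 = 6
  MUL R0, 1  → R0 = 6 * 1 = 6
  MUL R0, 4  → R0 = 6 * 4 = 24
  SUB R0, 5  → R0 = 24 - 5 = 19
  SUB R0, 4  → R0 = 19 - 4 = 15
Final: R0 = 15

15


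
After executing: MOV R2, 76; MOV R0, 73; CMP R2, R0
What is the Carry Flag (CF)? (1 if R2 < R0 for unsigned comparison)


Register state trace:
  MOV R2, 76  → R2 = 76
  MOV R0, 73  → R0 = 73
  CMP R2, R0  → unsigned 76 - 73: no borrow
  76 >= 73, so CF = 0
CF = 0

0


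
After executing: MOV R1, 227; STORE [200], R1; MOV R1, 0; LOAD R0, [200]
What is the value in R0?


Register and memory trace:
  MOV R1, 227  → R1 = 227
  STORE [200], R1  → mem[200] = 227
  MOV R1, 0  → R1 = 0
  LOAD R0, [200]  → R0 = mem[200] = 227
Final: R0 = 227

227


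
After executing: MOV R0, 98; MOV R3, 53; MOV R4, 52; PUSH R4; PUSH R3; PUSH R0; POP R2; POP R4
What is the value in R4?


Stack trace (top is rightmost):
  MOV R0, 98  → R0 = 98
  MOV R3, 53  → R3 = 53
  MOV R4, 52  → R4 = 52
  PUSH R4  → stack: [52]
  PUSH R3  → stack: [52, 53]
  PUSH R0  → stack: [52, 53, 98]
  POP R2  → R2 = 98, stack: [52, 53]
  POP R4  → R4 = 53, stack: [52]
Final: R4 = 53

53


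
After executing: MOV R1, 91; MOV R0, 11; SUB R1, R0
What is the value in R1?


Register state trace:
  MOV R1, 91  → R1 = 91
  MOV R0, 11  → R0 = 11
  SUB R1, R0  → R1 = 91 - 11 = 80
Final: R1 = 80

80


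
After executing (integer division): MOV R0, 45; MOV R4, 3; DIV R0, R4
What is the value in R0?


Register state trace:
  MOV R0, 45  → R0 = 45
  MOV R4, 3  → R4 = 3
  DIV R0, R4  → R0 = 45 // 3 = 15
Final: R0 = 15

15


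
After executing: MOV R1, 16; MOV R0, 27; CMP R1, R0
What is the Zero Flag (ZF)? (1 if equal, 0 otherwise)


Register state trace:
  MOV R1, 16  → R1 = 16
  MOV R0, 27  → R0 = 27
  CMP R1, R0  → computes 16 - 27 = -11
  Result is nonzero, so values are not equal
ZF = 0

0


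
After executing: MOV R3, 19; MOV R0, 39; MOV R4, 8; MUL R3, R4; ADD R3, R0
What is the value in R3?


Register state trace:
  MOV R3, 19  → R3 = 19
  MOV R0, 39  → R0 = 39
  MOV R4, 8  → R4 = 8
  MUL R3, R4  → R3 = 19 * 8 = 152
  ADD R3, R0  → R3 = 152 + 39 = 191
Final: R3 = 191

191


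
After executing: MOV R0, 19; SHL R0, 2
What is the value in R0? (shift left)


Register state trace:
  MOV R0, 19  → R0 = 19
  SHL R0, 2  → R0 = 19 << 2 = 19 * 2^2 = 76
Final: R0 = 76

76


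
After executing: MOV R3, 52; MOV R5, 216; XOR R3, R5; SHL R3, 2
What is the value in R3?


Register state trace:
  MOV R3, 52  → R3 = 52 (0b00110100)
  MOV R5, 216  → R5 = 216 (0b11011000)
  XOR R3, R5  → R3 = 52 XOR 216 = 236 (0b11101100)
  SHL R3, 2  → R3 = 236 << 2 = 944
Final: R3 = 944

944


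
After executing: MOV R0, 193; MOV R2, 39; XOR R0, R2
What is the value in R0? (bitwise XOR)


Register state trace:
  MOV R0, 193  → R0 = 193 (0b11000001)
  MOV R2, 39  → R2 = 39 (0b00100111)
  XOR R0, R2  → R0 = 193 XOR 39 = 230 (0b11100110)
Final: R0 = 230

230


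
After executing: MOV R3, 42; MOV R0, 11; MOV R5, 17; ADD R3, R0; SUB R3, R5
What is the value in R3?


Register state trace:
  MOV R3, 42  → R3 = 42
  MOV R0, 11  → R0 = 11
  MOV R5, 17  → R5 = 17
  ADD R3, R0  → R3 = 42 + 11 = 53
  SUB R3, R5  → R3 = 53 - 17 = 36
Final: R3 = 36

36


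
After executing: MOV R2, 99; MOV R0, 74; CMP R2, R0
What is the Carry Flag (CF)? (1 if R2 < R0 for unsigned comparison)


Register state trace:
  MOV R2, 99  → R2 = 99
  MOV R0, 74  → R0 = 74
  CMP R2, R0  → unsigned 99 - 74: no borrow
  99 >= 74, so CF = 0
CF = 0

0


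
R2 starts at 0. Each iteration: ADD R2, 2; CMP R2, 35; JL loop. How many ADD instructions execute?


Loop trace (R2 starts at 0, target 35, step 2):
  ADD #1: R2 = 0 + 2 = 2  → 2 < 35, loop
  ADD #2: R2 = 2 + 2 = 4  → 4 < 35, loop
  ADD #3: R2 = 4 + 2 = 6  → 6 < 35, loop
  ADD #4: R2 = 6 + 2 = 8  → 8 < 35, loop
  ADD #5: R2 = 8 + 2 = 10  → 10 < 35, loop
  ADD #6: R2 = 10 + 2 = 12  → 12 < 35, loop
  ADD #7: R2 = 12 + 2 = 14  → 14 < 35, loop
  ADD #8: R2 = 14 + 2 = 16  → 16 < 35, loop
  ADD #9: R2 = 16 + 2 = 18  → 18 < 35, loop
  ADD #10: R2 = 18 + 2 = 20  → 20 < 35, loop
  ADD #11: R2 = 20 + 2 = 22  → 22 < 35, loop
  ADD #12: R2 = 22 + 2 = 24  → 24 < 35, loop
  ADD #13: R2 = 24 + 2 = 26  → 26 < 35, loop
  ADD #14: R2 = 26 + 2 = 28  → 28 < 35, loop
  ADD #15: R2 = 28 + 2 = 30  → 30 < 35, loop
  ADD #16: R2 = 30 + 2 = 32  → 32 < 35, loop
  ADD #17: R2 = 32 + 2 = 34  → 34 < 35, loop
  ADD #18: R2 = 34 + 2 = 36  → 36 >= 35, exit
Total ADD instructions: 18

18


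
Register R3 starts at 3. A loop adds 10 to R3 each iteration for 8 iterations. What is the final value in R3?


Starting value: R3 = 3
  Iter 1: R3 = 3 + 10 = 13
  Iter 2: R3 = 13 + 10 = 23
  Iter 3: R3 = 23 + 10 = 33
  Iter 4: R3 = 33 + 10 = 43
  Iter 5: R3 = 43 + 10 = 53
  Iter 6: R3 = 53 + 10 = 63
  Iter 7: R3 = 63 + 10 = 73
  Iter 8: R3 = 73 + 10 = 83
Final: R3 = 83

83


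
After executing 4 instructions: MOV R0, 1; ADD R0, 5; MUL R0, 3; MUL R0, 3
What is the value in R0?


Register state trace:
  MOV R0, 1  → R0 = 1
  ADD R0, 5  → R0 = 1 + 5 = 6
  MUL R0, 3  → R0 = 6 * 3 = 18
  MUL R0, 3  → R0 = 18 * 3 = 54
Final: R0 = 54

54


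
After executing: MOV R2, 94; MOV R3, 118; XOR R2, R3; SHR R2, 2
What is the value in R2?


Register state trace:
  MOV R2, 94  → R2 = 94 (0b01011110)
  MOV R3, 118  → R3 = 118 (0b01110110)
  XOR R2, R3  → R2 = 94 XOR 118 = 40 (0b00101000)
  SHR R2, 2  → R2 = 40 >> 2 = 10
Final: R2 = 10

10


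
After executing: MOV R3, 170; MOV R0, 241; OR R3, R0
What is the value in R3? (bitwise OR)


Register state trace:
  MOV R3, 170  → R3 = 170 (0b10101010)
  MOV R0, 241  → R0 = 241 (0b11110001)
  OR R3, R0   → R3 = 170 OR 241 = 251 (0b11111011)
Final: R3 = 251

251


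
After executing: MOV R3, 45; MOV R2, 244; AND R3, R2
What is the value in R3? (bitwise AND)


Register state trace:
  MOV R3, 45  → R3 = 45 (0b00101101)
  MOV R2, 244  → R2 = 244 (0b11110100)
  AND R3, R2  → R3 = 45 AND 244 = 36 (0b00100100)
Final: R3 = 36

36


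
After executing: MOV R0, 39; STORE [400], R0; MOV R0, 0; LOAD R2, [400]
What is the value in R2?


Register and memory trace:
  MOV R0, 39  → R0 = 39
  STORE [400], R0  → mem[400] = 39
  MOV R0, 0  → R0 = 0
  LOAD R2, [400]  → R2 = mem[400] = 39
Final: R2 = 39

39


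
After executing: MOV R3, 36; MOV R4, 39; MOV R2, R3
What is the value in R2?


Register state trace:
  MOV R3, 36  → R3 = 36
  MOV R4, 39  → R4 = 39
  MOV R2, R3  → R2 = 36
Final: R2 = 36

36


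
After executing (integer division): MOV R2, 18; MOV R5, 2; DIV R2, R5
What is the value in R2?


Register state trace:
  MOV R2, 18  → R2 = 18
  MOV R5, 2  → R5 = 2
  DIV R2, R5  → R2 = 18 // 2 = 9
Final: R2 = 9

9


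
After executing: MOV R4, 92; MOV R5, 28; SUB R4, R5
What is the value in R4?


Register state trace:
  MOV R4, 92  → R4 = 92
  MOV R5, 28  → R5 = 28
  SUB R4, R5  → R4 = 92 - 28 = 64
Final: R4 = 64

64


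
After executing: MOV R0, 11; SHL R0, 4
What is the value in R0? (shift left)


Register state trace:
  MOV R0, 11  → R0 = 11
  SHL R0, 4  → R0 = 11 << 4 = 11 * 2^4 = 176
Final: R0 = 176

176


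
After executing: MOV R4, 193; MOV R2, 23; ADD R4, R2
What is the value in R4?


Register state trace:
  MOV R4, 193  → R4 = 193
  MOV R2, 23  → R2 = 23
  ADD R4, R2  → R4 = 193 + 23 = 216
Final: R4 = 216

216


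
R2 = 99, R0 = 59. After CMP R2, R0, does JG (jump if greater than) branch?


Trace:
  R2 = 99, R0 = 59
  CMP R2, R0  → compares 99 vs 59
  JG checks: is 99 greater than 59?
  99 > 59, so condition is true
Branch taken: Yes

Yes


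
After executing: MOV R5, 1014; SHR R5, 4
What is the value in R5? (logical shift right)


Register state trace:
  MOV R5, 1014  → R5 = 1014
  SHR R5, 4  → R5 = 1014 >> 4 = 1014 // 2^4 = 63
Final: R5 = 63

63


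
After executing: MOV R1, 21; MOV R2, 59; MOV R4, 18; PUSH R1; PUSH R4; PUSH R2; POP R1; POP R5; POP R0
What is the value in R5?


Stack trace (top is rightmost):
  MOV R1, 21  → R1 = 21
  MOV R2, 59  → R2 = 59
  MOV R4, 18  → R4 = 18
  PUSH R1  → stack: [21]
  PUSH R4  → stack: [21, 18]
  PUSH R2  → stack: [21, 18, 59]
  POP R1  → R1 = 59, stack: [21, 18]
  POP R5  → R5 = 18, stack: [21]
  POP R0  → R0 = 21, stack: []
Final: R5 = 18

18


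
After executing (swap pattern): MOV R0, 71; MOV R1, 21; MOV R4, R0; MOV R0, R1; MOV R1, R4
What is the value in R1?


Register state trace (swap pattern):
  MOV R0, 71  → R0 = 71
  MOV R1, 21  → R1 = 21
  MOV R4, R0  → R4 = 71  (save R0)
  MOV R0, R1  → R0 = 21  (R0 gets R1's value)
  MOV R1, R4  → R1 = 71  (R1 gets saved value)
Final: R1 = 71

71


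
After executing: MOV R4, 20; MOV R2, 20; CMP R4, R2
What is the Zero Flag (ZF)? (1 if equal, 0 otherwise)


Register state trace:
  MOV R4, 20  → R4 = 20
  MOV R2, 20  → R2 = 20
  CMP R4, R2  → computes 20 - 20 = 0
  Result is zero, so values are equal
ZF = 1

1


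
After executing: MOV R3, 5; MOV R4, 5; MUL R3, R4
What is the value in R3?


Register state trace:
  MOV R3, 5  → R3 = 5
  MOV R4, 5  → R4 = 5
  MUL R3, R4  → R3 = 5 * 5 = 25
Final: R3 = 25

25


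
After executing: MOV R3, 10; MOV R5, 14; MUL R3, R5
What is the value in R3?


Register state trace:
  MOV R3, 10  → R3 = 10
  MOV R5, 14  → R5 = 14
  MUL R3, R5  → R3 = 10 * 14 = 140
Final: R3 = 140

140


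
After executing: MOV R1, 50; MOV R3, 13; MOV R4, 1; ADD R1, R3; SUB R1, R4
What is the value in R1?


Register state trace:
  MOV R1, 50  → R1 = 50
  MOV R3, 13  → R3 = 13
  MOV R4, 1  → R4 = 1
  ADD R1, R3  → R1 = 50 + 13 = 63
  SUB R1, R4  → R1 = 63 - 1 = 62
Final: R1 = 62

62


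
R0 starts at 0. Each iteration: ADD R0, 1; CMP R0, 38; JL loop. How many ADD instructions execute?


Loop trace (R0 starts at 0, target 38, step 1):
  ADD #1: R0 = 0 + 1 = 1  → 1 < 38, loop
  ADD #2: R0 = 1 + 1 = 2  → 2 < 38, loop
  ADD #3: R0 = 2 + 1 = 3  → 3 < 38, loop
  ADD #4: R0 = 3 + 1 = 4  → 4 < 38, loop
  ADD #5: R0 = 4 + 1 = 5  → 5 < 38, loop
  ADD #6: R0 = 5 + 1 = 6  → 6 < 38, loop
  ADD #7: R0 = 6 + 1 = 7  → 7 < 38, loop
  ADD #8: R0 = 7 + 1 = 8  → 8 < 38, loop
  ADD #9: R0 = 8 + 1 = 9  → 9 < 38, loop
  ADD #10: R0 = 9 + 1 = 10  → 10 < 38, loop
  ADD #11: R0 = 10 + 1 = 11  → 11 < 38, loop
  ADD #12: R0 = 11 + 1 = 12  → 12 < 38, loop
  ADD #13: R0 = 12 + 1 = 13  → 13 < 38, loop
  ADD #14: R0 = 13 + 1 = 14  → 14 < 38, loop
  ADD #15: R0 = 14 + 1 = 15  → 15 < 38, loop
  ADD #16: R0 = 15 + 1 = 16  → 16 < 38, loop
  ADD #17: R0 = 16 + 1 = 17  → 17 < 38, loop
  ADD #18: R0 = 17 + 1 = 18  → 18 < 38, loop
  ADD #19: R0 = 18 + 1 = 19  → 19 < 38, loop
  ADD #20: R0 = 19 + 1 = 20  → 20 < 38, loop
  ADD #21: R0 = 20 + 1 = 21  → 21 < 38, loop
  ADD #22: R0 = 21 + 1 = 22  → 22 < 38, loop
  ADD #23: R0 = 22 + 1 = 23  → 23 < 38, loop
  ADD #24: R0 = 23 + 1 = 24  → 24 < 38, loop
  ADD #25: R0 = 24 + 1 = 25  → 25 < 38, loop
  ADD #26: R0 = 25 + 1 = 26  → 26 < 38, loop
  ADD #27: R0 = 26 + 1 = 27  → 27 < 38, loop
  ADD #28: R0 = 27 + 1 = 28  → 28 < 38, loop
  ADD #29: R0 = 28 + 1 = 29  → 29 < 38, loop
  ADD #30: R0 = 29 + 1 = 30  → 30 < 38, loop
  ADD #31: R0 = 30 + 1 = 31  → 31 < 38, loop
  ADD #32: R0 = 31 + 1 = 32  → 32 < 38, loop
  ADD #33: R0 = 32 + 1 = 33  → 33 < 38, loop
  ADD #34: R0 = 33 + 1 = 34  → 34 < 38, loop
  ADD #35: R0 = 34 + 1 = 35  → 35 < 38, loop
  ADD #36: R0 = 35 + 1 = 36  → 36 < 38, loop
  ADD #37: R0 = 36 + 1 = 37  → 37 < 38, loop
  ADD #38: R0 = 37 + 1 = 38  → 38 >= 38, exit
Total ADD instructions: 38

38


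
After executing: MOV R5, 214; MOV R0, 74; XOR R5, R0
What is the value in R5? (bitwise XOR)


Register state trace:
  MOV R5, 214  → R5 = 214 (0b11010110)
  MOV R0, 74  → R0 = 74 (0b01001010)
  XOR R5, R0  → R5 = 214 XOR 74 = 156 (0b10011100)
Final: R5 = 156

156


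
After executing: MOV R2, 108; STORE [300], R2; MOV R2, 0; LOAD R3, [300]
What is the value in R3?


Register and memory trace:
  MOV R2, 108  → R2 = 108
  STORE [300], R2  → mem[300] = 108
  MOV R2, 0  → R2 = 0
  LOAD R3, [300]  → R3 = mem[300] = 108
Final: R3 = 108

108


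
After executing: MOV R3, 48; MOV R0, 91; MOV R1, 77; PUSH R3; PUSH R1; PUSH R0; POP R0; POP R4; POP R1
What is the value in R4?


Stack trace (top is rightmost):
  MOV R3, 48  → R3 = 48
  MOV R0, 91  → R0 = 91
  MOV R1, 77  → R1 = 77
  PUSH R3  → stack: [48]
  PUSH R1  → stack: [48, 77]
  PUSH R0  → stack: [48, 77, 91]
  POP R0  → R0 = 91, stack: [48, 77]
  POP R4  → R4 = 77, stack: [48]
  POP R1  → R1 = 48, stack: []
Final: R4 = 77

77


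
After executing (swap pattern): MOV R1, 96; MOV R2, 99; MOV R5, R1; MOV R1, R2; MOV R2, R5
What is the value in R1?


Register state trace (swap pattern):
  MOV R1, 96  → R1 = 96
  MOV R2, 99  → R2 = 99
  MOV R5, R1  → R5 = 96  (save R1)
  MOV R1, R2  → R1 = 99  (R1 gets R2's value)
  MOV R2, R5  → R2 = 96  (R2 gets saved value)
Final: R1 = 99

99


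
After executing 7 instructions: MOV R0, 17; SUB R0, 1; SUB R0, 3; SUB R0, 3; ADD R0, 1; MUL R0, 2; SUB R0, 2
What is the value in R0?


Register state trace:
  MOV R0, 17  → R0 = 17
  SUB R0, 1  → R0 = 17 - 1 = 16
  SUB R0, 3  → R0 = 16 - 3 = 13
  SUB R0, 3  → R0 = 13 - 3 = 10
  ADD R0, 1  → R0 = 10 + 1 = 11
  MUL R0, 2  → R0 = 11 * 2 = 22
  SUB R0, 2  → R0 = 22 - 2 = 20
Final: R0 = 20

20


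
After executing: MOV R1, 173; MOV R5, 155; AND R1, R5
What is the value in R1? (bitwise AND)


Register state trace:
  MOV R1, 173  → R1 = 173 (0b10101101)
  MOV R5, 155  → R5 = 155 (0b10011011)
  AND R1, R5  → R1 = 173 AND 155 = 137 (0b10001001)
Final: R1 = 137

137


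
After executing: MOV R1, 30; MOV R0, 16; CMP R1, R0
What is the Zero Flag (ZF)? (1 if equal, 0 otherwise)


Register state trace:
  MOV R1, 30  → R1 = 30
  MOV R0, 16  → R0 = 16
  CMP R1, R0  → computes 30 - 16 = 14
  Result is nonzero, so values are not equal
ZF = 0

0


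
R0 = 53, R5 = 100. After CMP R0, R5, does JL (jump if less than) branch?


Trace:
  R0 = 53, R5 = 100
  CMP R0, R5  → compares 53 vs 100
  JL checks: is 53 less than 100?
  53 < 100, so condition is true
Branch taken: Yes

Yes


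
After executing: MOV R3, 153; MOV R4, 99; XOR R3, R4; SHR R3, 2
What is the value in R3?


Register state trace:
  MOV R3, 153  → R3 = 153 (0b10011001)
  MOV R4, 99  → R4 = 99 (0b01100011)
  XOR R3, R4  → R3 = 153 XOR 99 = 250 (0b11111010)
  SHR R3, 2  → R3 = 250 >> 2 = 62
Final: R3 = 62

62


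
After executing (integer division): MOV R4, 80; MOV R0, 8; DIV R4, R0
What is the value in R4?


Register state trace:
  MOV R4, 80  → R4 = 80
  MOV R0, 8  → R0 = 8
  DIV R4, R0  → R4 = 80 // 8 = 10
Final: R4 = 10

10


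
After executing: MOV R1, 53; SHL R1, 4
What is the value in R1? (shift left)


Register state trace:
  MOV R1, 53  → R1 = 53
  SHL R1, 4  → R1 = 53 << 4 = 53 * 2^4 = 848
Final: R1 = 848

848


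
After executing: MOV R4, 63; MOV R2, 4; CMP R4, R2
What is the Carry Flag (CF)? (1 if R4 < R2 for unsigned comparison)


Register state trace:
  MOV R4, 63  → R4 = 63
  MOV R2, 4  → R2 = 4
  CMP R4, R2  → unsigned 63 - 4: no borrow
  63 >= 4, so CF = 0
CF = 0

0


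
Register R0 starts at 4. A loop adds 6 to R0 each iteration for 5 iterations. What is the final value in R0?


Starting value: R0 = 4
  Iter 1: R0 = 4 + 6 = 10
  Iter 2: R0 = 10 + 6 = 16
  Iter 3: R0 = 16 + 6 = 22
  Iter 4: R0 = 22 + 6 = 28
  Iter 5: R0 = 28 + 6 = 34
Final: R0 = 34

34


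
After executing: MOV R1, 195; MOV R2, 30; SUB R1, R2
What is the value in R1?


Register state trace:
  MOV R1, 195  → R1 = 195
  MOV R2, 30  → R2 = 30
  SUB R1, R2  → R1 = 195 - 30 = 165
Final: R1 = 165

165


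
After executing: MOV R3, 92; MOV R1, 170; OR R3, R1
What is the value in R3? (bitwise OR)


Register state trace:
  MOV R3, 92  → R3 = 92 (0b01011100)
  MOV R1, 170  → R1 = 170 (0b10101010)
  OR R3, R1   → R3 = 92 OR 170 = 254 (0b11111110)
Final: R3 = 254

254


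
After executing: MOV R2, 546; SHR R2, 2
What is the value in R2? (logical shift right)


Register state trace:
  MOV R2, 546  → R2 = 546
  SHR R2, 2  → R2 = 546 >> 2 = 546 // 2^2 = 136
Final: R2 = 136

136


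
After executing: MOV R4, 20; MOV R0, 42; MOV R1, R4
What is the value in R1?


Register state trace:
  MOV R4, 20  → R4 = 20
  MOV R0, 42  → R0 = 42
  MOV R1, R4  → R1 = 20
Final: R1 = 20

20


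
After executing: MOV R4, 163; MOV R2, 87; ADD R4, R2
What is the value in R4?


Register state trace:
  MOV R4, 163  → R4 = 163
  MOV R2, 87  → R2 = 87
  ADD R4, R2  → R4 = 163 + 87 = 250
Final: R4 = 250

250


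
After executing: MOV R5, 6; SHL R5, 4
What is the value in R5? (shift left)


Register state trace:
  MOV R5, 6  → R5 = 6
  SHL R5, 4  → R5 = 6 << 4 = 6 * 2^4 = 96
Final: R5 = 96

96


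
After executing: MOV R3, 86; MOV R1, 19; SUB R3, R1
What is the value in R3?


Register state trace:
  MOV R3, 86  → R3 = 86
  MOV R1, 19  → R1 = 19
  SUB R3, R1  → R3 = 86 - 19 = 67
Final: R3 = 67

67


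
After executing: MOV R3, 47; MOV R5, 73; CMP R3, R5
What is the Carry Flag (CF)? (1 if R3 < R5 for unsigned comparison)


Register state trace:
  MOV R3, 47  → R3 = 47
  MOV R5, 73  → R5 = 73
  CMP R3, R5  → unsigned 47 - 73: borrow occurs
  47 < 73, so CF = 1
CF = 1

1


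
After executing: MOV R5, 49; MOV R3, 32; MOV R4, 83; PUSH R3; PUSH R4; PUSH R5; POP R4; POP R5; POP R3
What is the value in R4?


Stack trace (top is rightmost):
  MOV R5, 49  → R5 = 49
  MOV R3, 32  → R3 = 32
  MOV R4, 83  → R4 = 83
  PUSH R3  → stack: [32]
  PUSH R4  → stack: [32, 83]
  PUSH R5  → stack: [32, 83, 49]
  POP R4  → R4 = 49, stack: [32, 83]
  POP R5  → R5 = 83, stack: [32]
  POP R3  → R3 = 32, stack: []
Final: R4 = 49

49


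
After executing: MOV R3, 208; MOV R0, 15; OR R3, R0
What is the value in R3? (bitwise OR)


Register state trace:
  MOV R3, 208  → R3 = 208 (0b11010000)
  MOV R0, 15  → R0 = 15 (0b00001111)
  OR R3, R0   → R3 = 208 OR 15 = 223 (0b11011111)
Final: R3 = 223

223


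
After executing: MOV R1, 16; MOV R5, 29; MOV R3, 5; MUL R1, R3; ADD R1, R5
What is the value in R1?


Register state trace:
  MOV R1, 16  → R1 = 16
  MOV R5, 29  → R5 = 29
  MOV R3, 5  → R3 = 5
  MUL R1, R3  → R1 = 16 * 5 = 80
  ADD R1, R5  → R1 = 80 + 29 = 109
Final: R1 = 109

109


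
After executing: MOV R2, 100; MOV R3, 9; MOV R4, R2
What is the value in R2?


Register state trace:
  MOV R2, 100  → R2 = 100
  MOV R3, 9  → R3 = 9
  MOV R4, R2  → R4 = 100
Final: R2 = 100

100


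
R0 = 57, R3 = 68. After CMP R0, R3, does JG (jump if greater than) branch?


Trace:
  R0 = 57, R3 = 68
  CMP R0, R3  → compares 57 vs 68
  JG checks: is 57 greater than 68?
  57 < 68, so condition is false
Branch taken: No

No


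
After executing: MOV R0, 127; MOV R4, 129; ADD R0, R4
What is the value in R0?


Register state trace:
  MOV R0, 127  → R0 = 127
  MOV R4, 129  → R4 = 129
  ADD R0, R4  → R0 = 127 + 129 = 256
Final: R0 = 256

256


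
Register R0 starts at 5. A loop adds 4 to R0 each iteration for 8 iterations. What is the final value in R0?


Starting value: R0 = 5
  Iter 1: R0 = 5 + 4 = 9
  Iter 2: R0 = 9 + 4 = 13
  Iter 3: R0 = 13 + 4 = 17
  Iter 4: R0 = 17 + 4 = 21
  Iter 5: R0 = 21 + 4 = 25
  Iter 6: R0 = 25 + 4 = 29
  Iter 7: R0 = 29 + 4 = 33
  Iter 8: R0 = 33 + 4 = 37
Final: R0 = 37

37


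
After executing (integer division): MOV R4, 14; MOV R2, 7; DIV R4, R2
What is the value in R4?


Register state trace:
  MOV R4, 14  → R4 = 14
  MOV R2, 7  → R2 = 7
  DIV R4, R2  → R4 = 14 // 7 = 2
Final: R4 = 2

2


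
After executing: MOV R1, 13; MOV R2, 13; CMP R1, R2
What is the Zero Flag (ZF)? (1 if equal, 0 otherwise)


Register state trace:
  MOV R1, 13  → R1 = 13
  MOV R2, 13  → R2 = 13
  CMP R1, R2  → computes 13 - 13 = 0
  Result is zero, so values are equal
ZF = 1

1


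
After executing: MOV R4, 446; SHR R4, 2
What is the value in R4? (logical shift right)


Register state trace:
  MOV R4, 446  → R4 = 446
  SHR R4, 2  → R4 = 446 >> 2 = 446 // 2^2 = 111
Final: R4 = 111

111


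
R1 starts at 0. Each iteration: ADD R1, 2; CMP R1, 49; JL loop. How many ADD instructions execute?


Loop trace (R1 starts at 0, target 49, step 2):
  ADD #1: R1 = 0 + 2 = 2  → 2 < 49, loop
  ADD #2: R1 = 2 + 2 = 4  → 4 < 49, loop
  ADD #3: R1 = 4 + 2 = 6  → 6 < 49, loop
  ADD #4: R1 = 6 + 2 = 8  → 8 < 49, loop
  ADD #5: R1 = 8 + 2 = 10  → 10 < 49, loop
  ADD #6: R1 = 10 + 2 = 12  → 12 < 49, loop
  ADD #7: R1 = 12 + 2 = 14  → 14 < 49, loop
  ADD #8: R1 = 14 + 2 = 16  → 16 < 49, loop
  ADD #9: R1 = 16 + 2 = 18  → 18 < 49, loop
  ADD #10: R1 = 18 + 2 = 20  → 20 < 49, loop
  ADD #11: R1 = 20 + 2 = 22  → 22 < 49, loop
  ADD #12: R1 = 22 + 2 = 24  → 24 < 49, loop
  ADD #13: R1 = 24 + 2 = 26  → 26 < 49, loop
  ADD #14: R1 = 26 + 2 = 28  → 28 < 49, loop
  ADD #15: R1 = 28 + 2 = 30  → 30 < 49, loop
  ADD #16: R1 = 30 + 2 = 32  → 32 < 49, loop
  ADD #17: R1 = 32 + 2 = 34  → 34 < 49, loop
  ADD #18: R1 = 34 + 2 = 36  → 36 < 49, loop
  ADD #19: R1 = 36 + 2 = 38  → 38 < 49, loop
  ADD #20: R1 = 38 + 2 = 40  → 40 < 49, loop
  ADD #21: R1 = 40 + 2 = 42  → 42 < 49, loop
  ADD #22: R1 = 42 + 2 = 44  → 44 < 49, loop
  ADD #23: R1 = 44 + 2 = 46  → 46 < 49, loop
  ADD #24: R1 = 46 + 2 = 48  → 48 < 49, loop
  ADD #25: R1 = 48 + 2 = 50  → 50 >= 49, exit
Total ADD instructions: 25

25


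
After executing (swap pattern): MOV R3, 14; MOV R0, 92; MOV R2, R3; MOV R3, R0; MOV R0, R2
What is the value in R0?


Register state trace (swap pattern):
  MOV R3, 14  → R3 = 14
  MOV R0, 92  → R0 = 92
  MOV R2, R3  → R2 = 14  (save R3)
  MOV R3, R0  → R3 = 92  (R3 gets R0's value)
  MOV R0, R2  → R0 = 14  (R0 gets saved value)
Final: R0 = 14

14


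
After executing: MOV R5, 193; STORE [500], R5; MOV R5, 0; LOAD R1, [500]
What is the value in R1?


Register and memory trace:
  MOV R5, 193  → R5 = 193
  STORE [500], R5  → mem[500] = 193
  MOV R5, 0  → R5 = 0
  LOAD R1, [500]  → R1 = mem[500] = 193
Final: R1 = 193

193


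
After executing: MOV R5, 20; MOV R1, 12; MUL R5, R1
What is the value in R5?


Register state trace:
  MOV R5, 20  → R5 = 20
  MOV R1, 12  → R1 = 12
  MUL R5, R1  → R5 = 20 * 12 = 240
Final: R5 = 240

240


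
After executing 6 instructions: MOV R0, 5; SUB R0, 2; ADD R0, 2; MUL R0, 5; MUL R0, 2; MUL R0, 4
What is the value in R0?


Register state trace:
  MOV R0, 5  → R0 = 5
  SUB R0, 2  → R0 = 5 - 2 = 3
  ADD R0, 2  → R0 = 3 + 2 = 5
  MUL R0, 5  → R0 = 5 * 5 = 25
  MUL R0, 2  → R0 = 25 * 2 = 50
  MUL R0, 4  → R0 = 50 * 4 = 200
Final: R0 = 200

200


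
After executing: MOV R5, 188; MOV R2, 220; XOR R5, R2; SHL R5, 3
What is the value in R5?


Register state trace:
  MOV R5, 188  → R5 = 188 (0b10111100)
  MOV R2, 220  → R2 = 220 (0b11011100)
  XOR R5, R2  → R5 = 188 XOR 220 = 96 (0b01100000)
  SHL R5, 3  → R5 = 96 << 3 = 768
Final: R5 = 768

768


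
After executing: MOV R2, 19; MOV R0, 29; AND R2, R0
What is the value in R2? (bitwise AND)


Register state trace:
  MOV R2, 19  → R2 = 19 (0b00010011)
  MOV R0, 29  → R0 = 29 (0b00011101)
  AND R2, R0  → R2 = 19 AND 29 = 17 (0b00010001)
Final: R2 = 17

17


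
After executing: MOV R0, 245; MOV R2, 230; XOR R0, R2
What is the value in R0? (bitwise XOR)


Register state trace:
  MOV R0, 245  → R0 = 245 (0b11110101)
  MOV R2, 230  → R2 = 230 (0b11100110)
  XOR R0, R2  → R0 = 245 XOR 230 = 19 (0b00010011)
Final: R0 = 19

19


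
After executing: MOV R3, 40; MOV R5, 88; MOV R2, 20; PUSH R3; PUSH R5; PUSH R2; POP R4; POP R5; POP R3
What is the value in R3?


Stack trace (top is rightmost):
  MOV R3, 40  → R3 = 40
  MOV R5, 88  → R5 = 88
  MOV R2, 20  → R2 = 20
  PUSH R3  → stack: [40]
  PUSH R5  → stack: [40, 88]
  PUSH R2  → stack: [40, 88, 20]
  POP R4  → R4 = 20, stack: [40, 88]
  POP R5  → R5 = 88, stack: [40]
  POP R3  → R3 = 40, stack: []
Final: R3 = 40

40


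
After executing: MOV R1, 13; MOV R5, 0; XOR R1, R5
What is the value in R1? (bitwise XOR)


Register state trace:
  MOV R1, 13  → R1 = 13 (0b00001101)
  MOV R5, 0  → R5 = 0 (0b00000000)
  XOR R1, R5  → R1 = 13 XOR 0 = 13 (0b00001101)
Final: R1 = 13

13


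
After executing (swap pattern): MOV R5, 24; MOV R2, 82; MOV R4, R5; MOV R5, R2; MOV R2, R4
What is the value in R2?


Register state trace (swap pattern):
  MOV R5, 24  → R5 = 24
  MOV R2, 82  → R2 = 82
  MOV R4, R5  → R4 = 24  (save R5)
  MOV R5, R2  → R5 = 82  (R5 gets R2's value)
  MOV R2, R4  → R2 = 24  (R2 gets saved value)
Final: R2 = 24

24
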